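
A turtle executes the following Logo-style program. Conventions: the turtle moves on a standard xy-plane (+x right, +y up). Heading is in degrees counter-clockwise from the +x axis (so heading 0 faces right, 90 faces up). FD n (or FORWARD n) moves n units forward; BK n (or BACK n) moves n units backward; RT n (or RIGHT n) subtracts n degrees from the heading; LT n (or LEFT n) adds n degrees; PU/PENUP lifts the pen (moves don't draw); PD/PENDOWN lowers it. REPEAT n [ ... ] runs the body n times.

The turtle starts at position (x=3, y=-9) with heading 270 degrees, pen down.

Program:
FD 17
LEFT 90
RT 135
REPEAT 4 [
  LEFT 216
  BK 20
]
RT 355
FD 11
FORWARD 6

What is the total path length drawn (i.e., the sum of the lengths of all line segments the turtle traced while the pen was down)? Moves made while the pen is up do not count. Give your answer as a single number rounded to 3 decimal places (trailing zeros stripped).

Executing turtle program step by step:
Start: pos=(3,-9), heading=270, pen down
FD 17: (3,-9) -> (3,-26) [heading=270, draw]
LT 90: heading 270 -> 0
RT 135: heading 0 -> 225
REPEAT 4 [
  -- iteration 1/4 --
  LT 216: heading 225 -> 81
  BK 20: (3,-26) -> (-0.129,-45.754) [heading=81, draw]
  -- iteration 2/4 --
  LT 216: heading 81 -> 297
  BK 20: (-0.129,-45.754) -> (-9.208,-27.934) [heading=297, draw]
  -- iteration 3/4 --
  LT 216: heading 297 -> 153
  BK 20: (-9.208,-27.934) -> (8.612,-37.013) [heading=153, draw]
  -- iteration 4/4 --
  LT 216: heading 153 -> 9
  BK 20: (8.612,-37.013) -> (-11.142,-40.142) [heading=9, draw]
]
RT 355: heading 9 -> 14
FD 11: (-11.142,-40.142) -> (-0.469,-37.481) [heading=14, draw]
FD 6: (-0.469,-37.481) -> (5.353,-36.029) [heading=14, draw]
Final: pos=(5.353,-36.029), heading=14, 7 segment(s) drawn

Segment lengths:
  seg 1: (3,-9) -> (3,-26), length = 17
  seg 2: (3,-26) -> (-0.129,-45.754), length = 20
  seg 3: (-0.129,-45.754) -> (-9.208,-27.934), length = 20
  seg 4: (-9.208,-27.934) -> (8.612,-37.013), length = 20
  seg 5: (8.612,-37.013) -> (-11.142,-40.142), length = 20
  seg 6: (-11.142,-40.142) -> (-0.469,-37.481), length = 11
  seg 7: (-0.469,-37.481) -> (5.353,-36.029), length = 6
Total = 114

Answer: 114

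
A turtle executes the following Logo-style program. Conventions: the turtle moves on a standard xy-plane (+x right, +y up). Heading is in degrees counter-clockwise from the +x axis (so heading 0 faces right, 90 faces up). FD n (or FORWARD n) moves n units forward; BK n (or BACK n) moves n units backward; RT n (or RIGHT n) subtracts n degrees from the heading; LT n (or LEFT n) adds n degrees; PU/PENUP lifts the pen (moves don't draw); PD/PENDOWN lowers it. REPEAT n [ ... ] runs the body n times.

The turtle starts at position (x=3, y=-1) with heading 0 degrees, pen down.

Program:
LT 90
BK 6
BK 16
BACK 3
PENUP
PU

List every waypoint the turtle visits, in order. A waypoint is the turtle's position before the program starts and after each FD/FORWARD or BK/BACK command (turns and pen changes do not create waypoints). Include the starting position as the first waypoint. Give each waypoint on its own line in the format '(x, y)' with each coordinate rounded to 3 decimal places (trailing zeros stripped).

Executing turtle program step by step:
Start: pos=(3,-1), heading=0, pen down
LT 90: heading 0 -> 90
BK 6: (3,-1) -> (3,-7) [heading=90, draw]
BK 16: (3,-7) -> (3,-23) [heading=90, draw]
BK 3: (3,-23) -> (3,-26) [heading=90, draw]
PU: pen up
PU: pen up
Final: pos=(3,-26), heading=90, 3 segment(s) drawn
Waypoints (4 total):
(3, -1)
(3, -7)
(3, -23)
(3, -26)

Answer: (3, -1)
(3, -7)
(3, -23)
(3, -26)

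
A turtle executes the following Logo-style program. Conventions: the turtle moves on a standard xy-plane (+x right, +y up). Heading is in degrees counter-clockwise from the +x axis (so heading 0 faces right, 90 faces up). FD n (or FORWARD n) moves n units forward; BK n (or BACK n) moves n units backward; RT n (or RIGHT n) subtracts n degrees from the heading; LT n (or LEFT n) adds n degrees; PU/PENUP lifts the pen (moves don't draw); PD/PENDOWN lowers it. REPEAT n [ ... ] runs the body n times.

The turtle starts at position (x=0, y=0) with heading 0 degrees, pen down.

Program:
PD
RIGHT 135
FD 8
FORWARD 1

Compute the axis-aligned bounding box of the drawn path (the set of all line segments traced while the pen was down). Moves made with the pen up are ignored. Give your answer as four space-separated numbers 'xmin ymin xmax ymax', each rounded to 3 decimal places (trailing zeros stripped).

Answer: -6.364 -6.364 0 0

Derivation:
Executing turtle program step by step:
Start: pos=(0,0), heading=0, pen down
PD: pen down
RT 135: heading 0 -> 225
FD 8: (0,0) -> (-5.657,-5.657) [heading=225, draw]
FD 1: (-5.657,-5.657) -> (-6.364,-6.364) [heading=225, draw]
Final: pos=(-6.364,-6.364), heading=225, 2 segment(s) drawn

Segment endpoints: x in {-6.364, -5.657, 0}, y in {-6.364, -5.657, 0}
xmin=-6.364, ymin=-6.364, xmax=0, ymax=0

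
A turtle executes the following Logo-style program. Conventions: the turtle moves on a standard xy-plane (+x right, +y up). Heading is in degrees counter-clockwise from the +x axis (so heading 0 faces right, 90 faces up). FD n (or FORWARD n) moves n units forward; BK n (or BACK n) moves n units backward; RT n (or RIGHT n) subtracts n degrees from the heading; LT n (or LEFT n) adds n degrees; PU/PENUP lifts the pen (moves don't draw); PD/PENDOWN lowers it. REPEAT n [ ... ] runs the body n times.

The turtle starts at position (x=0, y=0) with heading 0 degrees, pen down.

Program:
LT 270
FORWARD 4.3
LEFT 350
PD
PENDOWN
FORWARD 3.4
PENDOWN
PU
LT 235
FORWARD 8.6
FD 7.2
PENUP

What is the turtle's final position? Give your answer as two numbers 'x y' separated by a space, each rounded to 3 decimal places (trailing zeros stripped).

Executing turtle program step by step:
Start: pos=(0,0), heading=0, pen down
LT 270: heading 0 -> 270
FD 4.3: (0,0) -> (0,-4.3) [heading=270, draw]
LT 350: heading 270 -> 260
PD: pen down
PD: pen down
FD 3.4: (0,-4.3) -> (-0.59,-7.648) [heading=260, draw]
PD: pen down
PU: pen up
LT 235: heading 260 -> 135
FD 8.6: (-0.59,-7.648) -> (-6.672,-1.567) [heading=135, move]
FD 7.2: (-6.672,-1.567) -> (-11.763,3.524) [heading=135, move]
PU: pen up
Final: pos=(-11.763,3.524), heading=135, 2 segment(s) drawn

Answer: -11.763 3.524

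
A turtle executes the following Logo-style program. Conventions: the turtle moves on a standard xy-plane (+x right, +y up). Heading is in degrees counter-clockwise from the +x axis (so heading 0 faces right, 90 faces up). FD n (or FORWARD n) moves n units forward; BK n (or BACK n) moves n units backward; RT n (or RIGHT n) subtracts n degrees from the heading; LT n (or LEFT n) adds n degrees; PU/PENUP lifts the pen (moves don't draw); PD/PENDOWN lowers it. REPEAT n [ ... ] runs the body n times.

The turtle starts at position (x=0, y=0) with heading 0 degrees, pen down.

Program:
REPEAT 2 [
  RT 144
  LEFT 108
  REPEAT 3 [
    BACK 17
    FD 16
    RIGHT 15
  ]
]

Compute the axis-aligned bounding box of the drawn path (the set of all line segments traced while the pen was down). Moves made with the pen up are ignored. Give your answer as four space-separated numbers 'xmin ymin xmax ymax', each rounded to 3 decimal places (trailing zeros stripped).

Answer: -13.753 0 13.535 17.426

Derivation:
Executing turtle program step by step:
Start: pos=(0,0), heading=0, pen down
REPEAT 2 [
  -- iteration 1/2 --
  RT 144: heading 0 -> 216
  LT 108: heading 216 -> 324
  REPEAT 3 [
    -- iteration 1/3 --
    BK 17: (0,0) -> (-13.753,9.992) [heading=324, draw]
    FD 16: (-13.753,9.992) -> (-0.809,0.588) [heading=324, draw]
    RT 15: heading 324 -> 309
    -- iteration 2/3 --
    BK 17: (-0.809,0.588) -> (-11.507,13.799) [heading=309, draw]
    FD 16: (-11.507,13.799) -> (-1.438,1.365) [heading=309, draw]
    RT 15: heading 309 -> 294
    -- iteration 3/3 --
    BK 17: (-1.438,1.365) -> (-8.353,16.895) [heading=294, draw]
    FD 16: (-8.353,16.895) -> (-1.845,2.278) [heading=294, draw]
    RT 15: heading 294 -> 279
  ]
  -- iteration 2/2 --
  RT 144: heading 279 -> 135
  LT 108: heading 135 -> 243
  REPEAT 3 [
    -- iteration 1/3 --
    BK 17: (-1.845,2.278) -> (5.873,17.426) [heading=243, draw]
    FD 16: (5.873,17.426) -> (-1.391,3.169) [heading=243, draw]
    RT 15: heading 243 -> 228
    -- iteration 2/3 --
    BK 17: (-1.391,3.169) -> (9.984,15.803) [heading=228, draw]
    FD 16: (9.984,15.803) -> (-0.722,3.913) [heading=228, draw]
    RT 15: heading 228 -> 213
    -- iteration 3/3 --
    BK 17: (-0.722,3.913) -> (13.535,13.171) [heading=213, draw]
    FD 16: (13.535,13.171) -> (0.117,4.457) [heading=213, draw]
    RT 15: heading 213 -> 198
  ]
]
Final: pos=(0.117,4.457), heading=198, 12 segment(s) drawn

Segment endpoints: x in {-13.753, -11.507, -8.353, -1.845, -1.438, -1.391, -0.809, -0.722, 0, 0.117, 5.873, 9.984, 13.535}, y in {0, 0.588, 1.365, 2.278, 3.169, 3.913, 4.457, 9.992, 13.171, 13.799, 15.803, 16.895, 17.426}
xmin=-13.753, ymin=0, xmax=13.535, ymax=17.426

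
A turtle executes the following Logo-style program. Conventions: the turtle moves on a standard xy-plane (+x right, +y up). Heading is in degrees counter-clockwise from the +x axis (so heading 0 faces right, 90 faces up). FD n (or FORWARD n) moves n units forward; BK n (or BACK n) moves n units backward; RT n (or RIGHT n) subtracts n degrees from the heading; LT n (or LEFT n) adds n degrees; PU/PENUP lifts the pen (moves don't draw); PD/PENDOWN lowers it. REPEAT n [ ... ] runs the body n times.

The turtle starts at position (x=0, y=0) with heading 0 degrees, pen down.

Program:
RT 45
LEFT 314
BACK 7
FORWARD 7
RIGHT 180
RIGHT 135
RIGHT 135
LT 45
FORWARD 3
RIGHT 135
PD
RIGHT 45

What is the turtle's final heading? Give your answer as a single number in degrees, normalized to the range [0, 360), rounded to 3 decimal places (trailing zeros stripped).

Answer: 44

Derivation:
Executing turtle program step by step:
Start: pos=(0,0), heading=0, pen down
RT 45: heading 0 -> 315
LT 314: heading 315 -> 269
BK 7: (0,0) -> (0.122,6.999) [heading=269, draw]
FD 7: (0.122,6.999) -> (0,0) [heading=269, draw]
RT 180: heading 269 -> 89
RT 135: heading 89 -> 314
RT 135: heading 314 -> 179
LT 45: heading 179 -> 224
FD 3: (0,0) -> (-2.158,-2.084) [heading=224, draw]
RT 135: heading 224 -> 89
PD: pen down
RT 45: heading 89 -> 44
Final: pos=(-2.158,-2.084), heading=44, 3 segment(s) drawn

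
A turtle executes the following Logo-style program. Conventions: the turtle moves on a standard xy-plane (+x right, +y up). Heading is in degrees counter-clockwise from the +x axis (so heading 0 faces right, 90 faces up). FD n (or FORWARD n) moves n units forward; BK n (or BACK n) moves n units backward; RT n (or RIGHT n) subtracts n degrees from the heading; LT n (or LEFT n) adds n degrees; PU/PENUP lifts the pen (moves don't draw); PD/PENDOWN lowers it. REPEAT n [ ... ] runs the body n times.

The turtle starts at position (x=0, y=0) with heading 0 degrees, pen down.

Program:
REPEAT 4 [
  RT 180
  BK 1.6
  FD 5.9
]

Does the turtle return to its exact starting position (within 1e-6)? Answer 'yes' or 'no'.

Executing turtle program step by step:
Start: pos=(0,0), heading=0, pen down
REPEAT 4 [
  -- iteration 1/4 --
  RT 180: heading 0 -> 180
  BK 1.6: (0,0) -> (1.6,0) [heading=180, draw]
  FD 5.9: (1.6,0) -> (-4.3,0) [heading=180, draw]
  -- iteration 2/4 --
  RT 180: heading 180 -> 0
  BK 1.6: (-4.3,0) -> (-5.9,0) [heading=0, draw]
  FD 5.9: (-5.9,0) -> (0,0) [heading=0, draw]
  -- iteration 3/4 --
  RT 180: heading 0 -> 180
  BK 1.6: (0,0) -> (1.6,0) [heading=180, draw]
  FD 5.9: (1.6,0) -> (-4.3,0) [heading=180, draw]
  -- iteration 4/4 --
  RT 180: heading 180 -> 0
  BK 1.6: (-4.3,0) -> (-5.9,0) [heading=0, draw]
  FD 5.9: (-5.9,0) -> (0,0) [heading=0, draw]
]
Final: pos=(0,0), heading=0, 8 segment(s) drawn

Start position: (0, 0)
Final position: (0, 0)
Distance = 0; < 1e-6 -> CLOSED

Answer: yes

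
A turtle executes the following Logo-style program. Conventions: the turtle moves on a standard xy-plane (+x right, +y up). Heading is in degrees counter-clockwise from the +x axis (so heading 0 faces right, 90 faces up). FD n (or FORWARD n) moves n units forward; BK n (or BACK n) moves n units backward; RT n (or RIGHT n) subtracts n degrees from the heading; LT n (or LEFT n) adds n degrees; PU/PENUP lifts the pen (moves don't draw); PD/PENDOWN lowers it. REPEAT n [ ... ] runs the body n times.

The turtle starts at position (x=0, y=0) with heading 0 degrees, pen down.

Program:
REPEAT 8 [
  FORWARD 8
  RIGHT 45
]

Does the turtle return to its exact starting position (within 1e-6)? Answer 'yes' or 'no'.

Answer: yes

Derivation:
Executing turtle program step by step:
Start: pos=(0,0), heading=0, pen down
REPEAT 8 [
  -- iteration 1/8 --
  FD 8: (0,0) -> (8,0) [heading=0, draw]
  RT 45: heading 0 -> 315
  -- iteration 2/8 --
  FD 8: (8,0) -> (13.657,-5.657) [heading=315, draw]
  RT 45: heading 315 -> 270
  -- iteration 3/8 --
  FD 8: (13.657,-5.657) -> (13.657,-13.657) [heading=270, draw]
  RT 45: heading 270 -> 225
  -- iteration 4/8 --
  FD 8: (13.657,-13.657) -> (8,-19.314) [heading=225, draw]
  RT 45: heading 225 -> 180
  -- iteration 5/8 --
  FD 8: (8,-19.314) -> (0,-19.314) [heading=180, draw]
  RT 45: heading 180 -> 135
  -- iteration 6/8 --
  FD 8: (0,-19.314) -> (-5.657,-13.657) [heading=135, draw]
  RT 45: heading 135 -> 90
  -- iteration 7/8 --
  FD 8: (-5.657,-13.657) -> (-5.657,-5.657) [heading=90, draw]
  RT 45: heading 90 -> 45
  -- iteration 8/8 --
  FD 8: (-5.657,-5.657) -> (0,0) [heading=45, draw]
  RT 45: heading 45 -> 0
]
Final: pos=(0,0), heading=0, 8 segment(s) drawn

Start position: (0, 0)
Final position: (0, 0)
Distance = 0; < 1e-6 -> CLOSED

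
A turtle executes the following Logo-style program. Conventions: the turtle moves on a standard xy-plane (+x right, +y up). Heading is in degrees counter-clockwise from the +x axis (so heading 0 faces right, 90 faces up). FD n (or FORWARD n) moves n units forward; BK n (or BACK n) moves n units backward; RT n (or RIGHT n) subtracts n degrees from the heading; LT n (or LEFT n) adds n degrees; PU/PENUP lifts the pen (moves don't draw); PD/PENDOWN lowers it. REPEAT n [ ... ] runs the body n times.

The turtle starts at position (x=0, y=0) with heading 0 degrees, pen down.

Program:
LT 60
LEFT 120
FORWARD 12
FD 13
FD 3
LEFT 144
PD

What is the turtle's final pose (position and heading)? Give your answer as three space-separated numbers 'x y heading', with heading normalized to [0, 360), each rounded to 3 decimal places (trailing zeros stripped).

Answer: -28 0 324

Derivation:
Executing turtle program step by step:
Start: pos=(0,0), heading=0, pen down
LT 60: heading 0 -> 60
LT 120: heading 60 -> 180
FD 12: (0,0) -> (-12,0) [heading=180, draw]
FD 13: (-12,0) -> (-25,0) [heading=180, draw]
FD 3: (-25,0) -> (-28,0) [heading=180, draw]
LT 144: heading 180 -> 324
PD: pen down
Final: pos=(-28,0), heading=324, 3 segment(s) drawn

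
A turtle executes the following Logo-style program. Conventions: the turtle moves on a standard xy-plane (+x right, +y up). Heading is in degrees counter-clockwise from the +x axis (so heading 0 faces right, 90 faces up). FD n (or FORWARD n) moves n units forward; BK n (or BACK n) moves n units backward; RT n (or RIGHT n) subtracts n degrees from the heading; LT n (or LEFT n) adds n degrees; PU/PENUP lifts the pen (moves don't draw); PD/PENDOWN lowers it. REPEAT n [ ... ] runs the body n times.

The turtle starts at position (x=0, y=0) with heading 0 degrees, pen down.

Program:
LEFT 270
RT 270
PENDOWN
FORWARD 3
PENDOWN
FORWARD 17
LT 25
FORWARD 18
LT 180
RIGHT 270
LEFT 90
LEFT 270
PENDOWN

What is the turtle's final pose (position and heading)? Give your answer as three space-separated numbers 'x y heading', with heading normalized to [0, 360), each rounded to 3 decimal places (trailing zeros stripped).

Answer: 36.314 7.607 295

Derivation:
Executing turtle program step by step:
Start: pos=(0,0), heading=0, pen down
LT 270: heading 0 -> 270
RT 270: heading 270 -> 0
PD: pen down
FD 3: (0,0) -> (3,0) [heading=0, draw]
PD: pen down
FD 17: (3,0) -> (20,0) [heading=0, draw]
LT 25: heading 0 -> 25
FD 18: (20,0) -> (36.314,7.607) [heading=25, draw]
LT 180: heading 25 -> 205
RT 270: heading 205 -> 295
LT 90: heading 295 -> 25
LT 270: heading 25 -> 295
PD: pen down
Final: pos=(36.314,7.607), heading=295, 3 segment(s) drawn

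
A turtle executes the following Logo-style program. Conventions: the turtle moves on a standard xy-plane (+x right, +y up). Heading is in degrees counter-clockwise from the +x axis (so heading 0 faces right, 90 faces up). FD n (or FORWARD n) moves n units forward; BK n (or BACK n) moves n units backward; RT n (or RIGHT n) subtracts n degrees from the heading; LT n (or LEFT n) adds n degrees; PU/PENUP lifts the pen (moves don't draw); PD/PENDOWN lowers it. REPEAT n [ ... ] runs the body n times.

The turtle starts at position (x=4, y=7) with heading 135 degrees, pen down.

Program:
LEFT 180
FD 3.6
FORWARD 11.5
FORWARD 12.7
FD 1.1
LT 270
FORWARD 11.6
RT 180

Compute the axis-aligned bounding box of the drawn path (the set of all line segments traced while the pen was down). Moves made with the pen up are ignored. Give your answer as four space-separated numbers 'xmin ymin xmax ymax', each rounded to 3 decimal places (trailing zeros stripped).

Answer: 4 -21.638 24.435 7

Derivation:
Executing turtle program step by step:
Start: pos=(4,7), heading=135, pen down
LT 180: heading 135 -> 315
FD 3.6: (4,7) -> (6.546,4.454) [heading=315, draw]
FD 11.5: (6.546,4.454) -> (14.677,-3.677) [heading=315, draw]
FD 12.7: (14.677,-3.677) -> (23.658,-12.658) [heading=315, draw]
FD 1.1: (23.658,-12.658) -> (24.435,-13.435) [heading=315, draw]
LT 270: heading 315 -> 225
FD 11.6: (24.435,-13.435) -> (16.233,-21.638) [heading=225, draw]
RT 180: heading 225 -> 45
Final: pos=(16.233,-21.638), heading=45, 5 segment(s) drawn

Segment endpoints: x in {4, 6.546, 14.677, 16.233, 23.658, 24.435}, y in {-21.638, -13.435, -12.658, -3.677, 4.454, 7}
xmin=4, ymin=-21.638, xmax=24.435, ymax=7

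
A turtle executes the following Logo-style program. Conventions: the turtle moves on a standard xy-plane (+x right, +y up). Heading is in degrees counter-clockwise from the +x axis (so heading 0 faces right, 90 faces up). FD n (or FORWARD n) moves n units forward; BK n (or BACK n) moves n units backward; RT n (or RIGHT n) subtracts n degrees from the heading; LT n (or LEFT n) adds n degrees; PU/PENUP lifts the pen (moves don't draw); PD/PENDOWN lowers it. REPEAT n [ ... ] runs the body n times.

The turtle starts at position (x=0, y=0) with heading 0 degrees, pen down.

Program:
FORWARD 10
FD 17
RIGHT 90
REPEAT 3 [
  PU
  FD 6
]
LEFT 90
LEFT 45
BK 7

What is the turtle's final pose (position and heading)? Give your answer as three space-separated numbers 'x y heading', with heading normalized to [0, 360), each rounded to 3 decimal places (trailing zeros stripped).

Executing turtle program step by step:
Start: pos=(0,0), heading=0, pen down
FD 10: (0,0) -> (10,0) [heading=0, draw]
FD 17: (10,0) -> (27,0) [heading=0, draw]
RT 90: heading 0 -> 270
REPEAT 3 [
  -- iteration 1/3 --
  PU: pen up
  FD 6: (27,0) -> (27,-6) [heading=270, move]
  -- iteration 2/3 --
  PU: pen up
  FD 6: (27,-6) -> (27,-12) [heading=270, move]
  -- iteration 3/3 --
  PU: pen up
  FD 6: (27,-12) -> (27,-18) [heading=270, move]
]
LT 90: heading 270 -> 0
LT 45: heading 0 -> 45
BK 7: (27,-18) -> (22.05,-22.95) [heading=45, move]
Final: pos=(22.05,-22.95), heading=45, 2 segment(s) drawn

Answer: 22.05 -22.95 45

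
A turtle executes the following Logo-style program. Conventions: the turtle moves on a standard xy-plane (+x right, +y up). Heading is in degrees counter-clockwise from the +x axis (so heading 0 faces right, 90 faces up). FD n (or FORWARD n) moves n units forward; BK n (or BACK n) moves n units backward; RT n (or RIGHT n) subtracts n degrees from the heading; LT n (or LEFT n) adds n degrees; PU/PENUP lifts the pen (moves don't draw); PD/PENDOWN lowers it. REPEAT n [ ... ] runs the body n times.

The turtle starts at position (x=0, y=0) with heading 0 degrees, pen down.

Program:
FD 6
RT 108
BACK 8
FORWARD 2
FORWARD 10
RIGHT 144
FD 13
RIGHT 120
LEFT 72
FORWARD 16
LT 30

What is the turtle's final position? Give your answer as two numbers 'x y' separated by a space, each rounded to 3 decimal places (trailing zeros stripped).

Executing turtle program step by step:
Start: pos=(0,0), heading=0, pen down
FD 6: (0,0) -> (6,0) [heading=0, draw]
RT 108: heading 0 -> 252
BK 8: (6,0) -> (8.472,7.608) [heading=252, draw]
FD 2: (8.472,7.608) -> (7.854,5.706) [heading=252, draw]
FD 10: (7.854,5.706) -> (4.764,-3.804) [heading=252, draw]
RT 144: heading 252 -> 108
FD 13: (4.764,-3.804) -> (0.747,8.56) [heading=108, draw]
RT 120: heading 108 -> 348
LT 72: heading 348 -> 60
FD 16: (0.747,8.56) -> (8.747,22.416) [heading=60, draw]
LT 30: heading 60 -> 90
Final: pos=(8.747,22.416), heading=90, 6 segment(s) drawn

Answer: 8.747 22.416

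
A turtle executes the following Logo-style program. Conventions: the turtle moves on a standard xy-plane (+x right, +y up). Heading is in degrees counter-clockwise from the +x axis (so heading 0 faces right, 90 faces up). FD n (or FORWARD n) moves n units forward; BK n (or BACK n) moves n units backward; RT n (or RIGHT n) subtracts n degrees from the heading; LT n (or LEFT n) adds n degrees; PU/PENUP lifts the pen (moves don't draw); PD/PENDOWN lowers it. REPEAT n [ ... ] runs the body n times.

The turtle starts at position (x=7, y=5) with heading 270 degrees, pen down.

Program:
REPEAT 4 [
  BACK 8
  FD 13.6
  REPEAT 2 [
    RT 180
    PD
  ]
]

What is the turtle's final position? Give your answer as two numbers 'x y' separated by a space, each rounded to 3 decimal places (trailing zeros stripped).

Executing turtle program step by step:
Start: pos=(7,5), heading=270, pen down
REPEAT 4 [
  -- iteration 1/4 --
  BK 8: (7,5) -> (7,13) [heading=270, draw]
  FD 13.6: (7,13) -> (7,-0.6) [heading=270, draw]
  REPEAT 2 [
    -- iteration 1/2 --
    RT 180: heading 270 -> 90
    PD: pen down
    -- iteration 2/2 --
    RT 180: heading 90 -> 270
    PD: pen down
  ]
  -- iteration 2/4 --
  BK 8: (7,-0.6) -> (7,7.4) [heading=270, draw]
  FD 13.6: (7,7.4) -> (7,-6.2) [heading=270, draw]
  REPEAT 2 [
    -- iteration 1/2 --
    RT 180: heading 270 -> 90
    PD: pen down
    -- iteration 2/2 --
    RT 180: heading 90 -> 270
    PD: pen down
  ]
  -- iteration 3/4 --
  BK 8: (7,-6.2) -> (7,1.8) [heading=270, draw]
  FD 13.6: (7,1.8) -> (7,-11.8) [heading=270, draw]
  REPEAT 2 [
    -- iteration 1/2 --
    RT 180: heading 270 -> 90
    PD: pen down
    -- iteration 2/2 --
    RT 180: heading 90 -> 270
    PD: pen down
  ]
  -- iteration 4/4 --
  BK 8: (7,-11.8) -> (7,-3.8) [heading=270, draw]
  FD 13.6: (7,-3.8) -> (7,-17.4) [heading=270, draw]
  REPEAT 2 [
    -- iteration 1/2 --
    RT 180: heading 270 -> 90
    PD: pen down
    -- iteration 2/2 --
    RT 180: heading 90 -> 270
    PD: pen down
  ]
]
Final: pos=(7,-17.4), heading=270, 8 segment(s) drawn

Answer: 7 -17.4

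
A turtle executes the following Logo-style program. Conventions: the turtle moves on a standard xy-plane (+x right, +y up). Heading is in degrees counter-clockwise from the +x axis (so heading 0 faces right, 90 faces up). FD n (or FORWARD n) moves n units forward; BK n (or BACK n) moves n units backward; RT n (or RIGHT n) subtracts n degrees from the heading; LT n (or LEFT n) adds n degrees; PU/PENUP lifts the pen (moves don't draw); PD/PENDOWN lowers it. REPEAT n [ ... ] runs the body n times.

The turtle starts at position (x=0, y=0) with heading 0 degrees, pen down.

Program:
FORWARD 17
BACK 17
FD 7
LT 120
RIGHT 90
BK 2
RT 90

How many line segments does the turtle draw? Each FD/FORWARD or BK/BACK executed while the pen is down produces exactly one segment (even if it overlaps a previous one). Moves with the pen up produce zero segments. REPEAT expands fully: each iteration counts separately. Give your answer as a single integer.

Answer: 4

Derivation:
Executing turtle program step by step:
Start: pos=(0,0), heading=0, pen down
FD 17: (0,0) -> (17,0) [heading=0, draw]
BK 17: (17,0) -> (0,0) [heading=0, draw]
FD 7: (0,0) -> (7,0) [heading=0, draw]
LT 120: heading 0 -> 120
RT 90: heading 120 -> 30
BK 2: (7,0) -> (5.268,-1) [heading=30, draw]
RT 90: heading 30 -> 300
Final: pos=(5.268,-1), heading=300, 4 segment(s) drawn
Segments drawn: 4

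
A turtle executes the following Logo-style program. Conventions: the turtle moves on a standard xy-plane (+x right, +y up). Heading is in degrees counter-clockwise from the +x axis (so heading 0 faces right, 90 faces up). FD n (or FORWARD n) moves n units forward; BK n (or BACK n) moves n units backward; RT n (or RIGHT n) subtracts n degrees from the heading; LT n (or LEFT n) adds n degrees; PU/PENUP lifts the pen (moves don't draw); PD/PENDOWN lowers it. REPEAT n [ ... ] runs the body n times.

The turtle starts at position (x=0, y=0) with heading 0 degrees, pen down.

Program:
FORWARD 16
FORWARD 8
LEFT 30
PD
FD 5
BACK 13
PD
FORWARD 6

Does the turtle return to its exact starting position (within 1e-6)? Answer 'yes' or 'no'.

Executing turtle program step by step:
Start: pos=(0,0), heading=0, pen down
FD 16: (0,0) -> (16,0) [heading=0, draw]
FD 8: (16,0) -> (24,0) [heading=0, draw]
LT 30: heading 0 -> 30
PD: pen down
FD 5: (24,0) -> (28.33,2.5) [heading=30, draw]
BK 13: (28.33,2.5) -> (17.072,-4) [heading=30, draw]
PD: pen down
FD 6: (17.072,-4) -> (22.268,-1) [heading=30, draw]
Final: pos=(22.268,-1), heading=30, 5 segment(s) drawn

Start position: (0, 0)
Final position: (22.268, -1)
Distance = 22.29; >= 1e-6 -> NOT closed

Answer: no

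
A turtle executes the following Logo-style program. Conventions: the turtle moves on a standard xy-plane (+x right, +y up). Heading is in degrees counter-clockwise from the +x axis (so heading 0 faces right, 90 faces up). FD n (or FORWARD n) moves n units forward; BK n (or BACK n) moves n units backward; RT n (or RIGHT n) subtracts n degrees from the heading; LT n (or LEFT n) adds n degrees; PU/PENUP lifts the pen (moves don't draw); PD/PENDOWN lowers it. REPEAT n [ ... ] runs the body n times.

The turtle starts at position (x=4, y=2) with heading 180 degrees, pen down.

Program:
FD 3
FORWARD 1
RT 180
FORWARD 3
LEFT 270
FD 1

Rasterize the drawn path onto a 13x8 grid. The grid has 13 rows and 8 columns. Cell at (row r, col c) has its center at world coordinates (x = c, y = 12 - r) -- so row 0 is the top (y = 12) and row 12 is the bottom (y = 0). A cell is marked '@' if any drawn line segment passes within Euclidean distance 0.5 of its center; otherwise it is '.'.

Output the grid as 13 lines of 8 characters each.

Answer: ........
........
........
........
........
........
........
........
........
........
@@@@@...
...@....
........

Derivation:
Segment 0: (4,2) -> (1,2)
Segment 1: (1,2) -> (0,2)
Segment 2: (0,2) -> (3,2)
Segment 3: (3,2) -> (3,1)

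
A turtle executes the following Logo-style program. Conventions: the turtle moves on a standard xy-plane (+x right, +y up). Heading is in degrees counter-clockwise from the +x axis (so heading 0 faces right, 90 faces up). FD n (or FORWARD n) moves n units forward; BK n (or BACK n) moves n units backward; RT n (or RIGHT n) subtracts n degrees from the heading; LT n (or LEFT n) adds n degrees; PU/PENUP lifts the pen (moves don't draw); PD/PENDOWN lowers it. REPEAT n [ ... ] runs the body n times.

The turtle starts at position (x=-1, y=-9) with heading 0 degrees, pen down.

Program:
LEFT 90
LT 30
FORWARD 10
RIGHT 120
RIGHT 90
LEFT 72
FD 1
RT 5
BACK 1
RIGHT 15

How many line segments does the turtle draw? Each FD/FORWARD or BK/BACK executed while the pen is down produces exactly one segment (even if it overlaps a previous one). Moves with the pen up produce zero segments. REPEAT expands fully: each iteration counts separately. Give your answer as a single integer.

Answer: 3

Derivation:
Executing turtle program step by step:
Start: pos=(-1,-9), heading=0, pen down
LT 90: heading 0 -> 90
LT 30: heading 90 -> 120
FD 10: (-1,-9) -> (-6,-0.34) [heading=120, draw]
RT 120: heading 120 -> 0
RT 90: heading 0 -> 270
LT 72: heading 270 -> 342
FD 1: (-6,-0.34) -> (-5.049,-0.649) [heading=342, draw]
RT 5: heading 342 -> 337
BK 1: (-5.049,-0.649) -> (-5.969,-0.258) [heading=337, draw]
RT 15: heading 337 -> 322
Final: pos=(-5.969,-0.258), heading=322, 3 segment(s) drawn
Segments drawn: 3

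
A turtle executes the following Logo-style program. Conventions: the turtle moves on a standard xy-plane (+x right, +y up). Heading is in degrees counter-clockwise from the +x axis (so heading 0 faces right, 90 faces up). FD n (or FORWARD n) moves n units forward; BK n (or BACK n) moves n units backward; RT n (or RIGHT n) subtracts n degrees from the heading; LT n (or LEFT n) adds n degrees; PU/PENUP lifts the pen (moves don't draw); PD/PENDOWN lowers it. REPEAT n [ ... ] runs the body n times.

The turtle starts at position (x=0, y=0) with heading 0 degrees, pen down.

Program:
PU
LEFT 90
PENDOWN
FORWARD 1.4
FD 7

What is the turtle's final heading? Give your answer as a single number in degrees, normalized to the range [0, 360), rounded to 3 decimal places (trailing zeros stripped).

Executing turtle program step by step:
Start: pos=(0,0), heading=0, pen down
PU: pen up
LT 90: heading 0 -> 90
PD: pen down
FD 1.4: (0,0) -> (0,1.4) [heading=90, draw]
FD 7: (0,1.4) -> (0,8.4) [heading=90, draw]
Final: pos=(0,8.4), heading=90, 2 segment(s) drawn

Answer: 90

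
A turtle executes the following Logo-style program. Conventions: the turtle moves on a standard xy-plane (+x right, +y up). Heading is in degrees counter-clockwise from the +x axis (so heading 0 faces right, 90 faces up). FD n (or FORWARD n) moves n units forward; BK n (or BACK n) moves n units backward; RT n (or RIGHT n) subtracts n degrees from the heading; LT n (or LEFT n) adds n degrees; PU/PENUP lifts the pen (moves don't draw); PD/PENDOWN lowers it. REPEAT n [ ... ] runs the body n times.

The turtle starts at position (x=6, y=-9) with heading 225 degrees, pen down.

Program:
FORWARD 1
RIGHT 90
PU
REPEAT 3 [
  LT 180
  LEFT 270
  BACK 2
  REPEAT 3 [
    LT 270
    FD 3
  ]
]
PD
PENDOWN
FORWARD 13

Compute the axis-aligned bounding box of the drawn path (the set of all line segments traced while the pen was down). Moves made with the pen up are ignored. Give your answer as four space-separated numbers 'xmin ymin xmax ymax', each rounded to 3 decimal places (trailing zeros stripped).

Answer: 5.293 -15.364 18.021 -6.172

Derivation:
Executing turtle program step by step:
Start: pos=(6,-9), heading=225, pen down
FD 1: (6,-9) -> (5.293,-9.707) [heading=225, draw]
RT 90: heading 225 -> 135
PU: pen up
REPEAT 3 [
  -- iteration 1/3 --
  LT 180: heading 135 -> 315
  LT 270: heading 315 -> 225
  BK 2: (5.293,-9.707) -> (6.707,-8.293) [heading=225, move]
  REPEAT 3 [
    -- iteration 1/3 --
    LT 270: heading 225 -> 135
    FD 3: (6.707,-8.293) -> (4.586,-6.172) [heading=135, move]
    -- iteration 2/3 --
    LT 270: heading 135 -> 45
    FD 3: (4.586,-6.172) -> (6.707,-4.05) [heading=45, move]
    -- iteration 3/3 --
    LT 270: heading 45 -> 315
    FD 3: (6.707,-4.05) -> (8.828,-6.172) [heading=315, move]
  ]
  -- iteration 2/3 --
  LT 180: heading 315 -> 135
  LT 270: heading 135 -> 45
  BK 2: (8.828,-6.172) -> (7.414,-7.586) [heading=45, move]
  REPEAT 3 [
    -- iteration 1/3 --
    LT 270: heading 45 -> 315
    FD 3: (7.414,-7.586) -> (9.536,-9.707) [heading=315, move]
    -- iteration 2/3 --
    LT 270: heading 315 -> 225
    FD 3: (9.536,-9.707) -> (7.414,-11.828) [heading=225, move]
    -- iteration 3/3 --
    LT 270: heading 225 -> 135
    FD 3: (7.414,-11.828) -> (5.293,-9.707) [heading=135, move]
  ]
  -- iteration 3/3 --
  LT 180: heading 135 -> 315
  LT 270: heading 315 -> 225
  BK 2: (5.293,-9.707) -> (6.707,-8.293) [heading=225, move]
  REPEAT 3 [
    -- iteration 1/3 --
    LT 270: heading 225 -> 135
    FD 3: (6.707,-8.293) -> (4.586,-6.172) [heading=135, move]
    -- iteration 2/3 --
    LT 270: heading 135 -> 45
    FD 3: (4.586,-6.172) -> (6.707,-4.05) [heading=45, move]
    -- iteration 3/3 --
    LT 270: heading 45 -> 315
    FD 3: (6.707,-4.05) -> (8.828,-6.172) [heading=315, move]
  ]
]
PD: pen down
PD: pen down
FD 13: (8.828,-6.172) -> (18.021,-15.364) [heading=315, draw]
Final: pos=(18.021,-15.364), heading=315, 2 segment(s) drawn

Segment endpoints: x in {5.293, 6, 8.828, 18.021}, y in {-15.364, -9.707, -9, -6.172}
xmin=5.293, ymin=-15.364, xmax=18.021, ymax=-6.172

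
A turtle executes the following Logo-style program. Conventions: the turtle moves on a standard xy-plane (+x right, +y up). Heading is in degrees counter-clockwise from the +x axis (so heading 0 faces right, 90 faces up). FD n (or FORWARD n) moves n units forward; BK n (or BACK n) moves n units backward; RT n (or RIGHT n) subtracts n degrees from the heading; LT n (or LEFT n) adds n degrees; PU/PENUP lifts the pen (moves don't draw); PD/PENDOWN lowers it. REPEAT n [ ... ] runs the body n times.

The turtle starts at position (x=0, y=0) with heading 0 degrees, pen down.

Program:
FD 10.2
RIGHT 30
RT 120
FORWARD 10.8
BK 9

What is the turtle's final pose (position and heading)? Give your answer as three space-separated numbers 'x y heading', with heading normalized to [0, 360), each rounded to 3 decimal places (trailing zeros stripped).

Answer: 8.641 -0.9 210

Derivation:
Executing turtle program step by step:
Start: pos=(0,0), heading=0, pen down
FD 10.2: (0,0) -> (10.2,0) [heading=0, draw]
RT 30: heading 0 -> 330
RT 120: heading 330 -> 210
FD 10.8: (10.2,0) -> (0.847,-5.4) [heading=210, draw]
BK 9: (0.847,-5.4) -> (8.641,-0.9) [heading=210, draw]
Final: pos=(8.641,-0.9), heading=210, 3 segment(s) drawn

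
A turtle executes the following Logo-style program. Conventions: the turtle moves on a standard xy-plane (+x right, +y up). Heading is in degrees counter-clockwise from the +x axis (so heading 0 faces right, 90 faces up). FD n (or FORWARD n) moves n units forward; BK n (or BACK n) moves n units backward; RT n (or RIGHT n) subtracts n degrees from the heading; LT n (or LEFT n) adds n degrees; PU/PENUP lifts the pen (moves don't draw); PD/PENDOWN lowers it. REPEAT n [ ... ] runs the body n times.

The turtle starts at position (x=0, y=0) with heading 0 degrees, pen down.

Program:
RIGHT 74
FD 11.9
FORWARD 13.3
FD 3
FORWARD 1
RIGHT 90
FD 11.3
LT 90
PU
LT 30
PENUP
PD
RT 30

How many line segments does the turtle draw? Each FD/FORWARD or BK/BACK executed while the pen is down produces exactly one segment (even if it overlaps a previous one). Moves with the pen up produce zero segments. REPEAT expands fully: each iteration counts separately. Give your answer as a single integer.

Executing turtle program step by step:
Start: pos=(0,0), heading=0, pen down
RT 74: heading 0 -> 286
FD 11.9: (0,0) -> (3.28,-11.439) [heading=286, draw]
FD 13.3: (3.28,-11.439) -> (6.946,-24.224) [heading=286, draw]
FD 3: (6.946,-24.224) -> (7.773,-27.108) [heading=286, draw]
FD 1: (7.773,-27.108) -> (8.049,-28.069) [heading=286, draw]
RT 90: heading 286 -> 196
FD 11.3: (8.049,-28.069) -> (-2.814,-31.184) [heading=196, draw]
LT 90: heading 196 -> 286
PU: pen up
LT 30: heading 286 -> 316
PU: pen up
PD: pen down
RT 30: heading 316 -> 286
Final: pos=(-2.814,-31.184), heading=286, 5 segment(s) drawn
Segments drawn: 5

Answer: 5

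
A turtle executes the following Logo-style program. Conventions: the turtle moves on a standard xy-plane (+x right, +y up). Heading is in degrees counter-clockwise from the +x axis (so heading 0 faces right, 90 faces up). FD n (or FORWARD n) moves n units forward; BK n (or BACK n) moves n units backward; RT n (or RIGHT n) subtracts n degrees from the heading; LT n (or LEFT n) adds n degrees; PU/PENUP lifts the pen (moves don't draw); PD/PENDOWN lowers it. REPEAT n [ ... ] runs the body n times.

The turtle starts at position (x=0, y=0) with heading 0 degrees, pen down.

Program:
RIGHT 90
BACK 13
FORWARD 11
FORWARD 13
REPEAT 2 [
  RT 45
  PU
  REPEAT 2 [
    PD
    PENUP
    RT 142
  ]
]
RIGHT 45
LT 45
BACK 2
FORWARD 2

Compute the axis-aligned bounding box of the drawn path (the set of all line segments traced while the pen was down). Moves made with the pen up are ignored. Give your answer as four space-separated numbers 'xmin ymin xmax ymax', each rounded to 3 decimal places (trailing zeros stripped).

Answer: 0 -11 0 13

Derivation:
Executing turtle program step by step:
Start: pos=(0,0), heading=0, pen down
RT 90: heading 0 -> 270
BK 13: (0,0) -> (0,13) [heading=270, draw]
FD 11: (0,13) -> (0,2) [heading=270, draw]
FD 13: (0,2) -> (0,-11) [heading=270, draw]
REPEAT 2 [
  -- iteration 1/2 --
  RT 45: heading 270 -> 225
  PU: pen up
  REPEAT 2 [
    -- iteration 1/2 --
    PD: pen down
    PU: pen up
    RT 142: heading 225 -> 83
    -- iteration 2/2 --
    PD: pen down
    PU: pen up
    RT 142: heading 83 -> 301
  ]
  -- iteration 2/2 --
  RT 45: heading 301 -> 256
  PU: pen up
  REPEAT 2 [
    -- iteration 1/2 --
    PD: pen down
    PU: pen up
    RT 142: heading 256 -> 114
    -- iteration 2/2 --
    PD: pen down
    PU: pen up
    RT 142: heading 114 -> 332
  ]
]
RT 45: heading 332 -> 287
LT 45: heading 287 -> 332
BK 2: (0,-11) -> (-1.766,-10.061) [heading=332, move]
FD 2: (-1.766,-10.061) -> (0,-11) [heading=332, move]
Final: pos=(0,-11), heading=332, 3 segment(s) drawn

Segment endpoints: x in {0, 0, 0, 0}, y in {-11, 0, 2, 13}
xmin=0, ymin=-11, xmax=0, ymax=13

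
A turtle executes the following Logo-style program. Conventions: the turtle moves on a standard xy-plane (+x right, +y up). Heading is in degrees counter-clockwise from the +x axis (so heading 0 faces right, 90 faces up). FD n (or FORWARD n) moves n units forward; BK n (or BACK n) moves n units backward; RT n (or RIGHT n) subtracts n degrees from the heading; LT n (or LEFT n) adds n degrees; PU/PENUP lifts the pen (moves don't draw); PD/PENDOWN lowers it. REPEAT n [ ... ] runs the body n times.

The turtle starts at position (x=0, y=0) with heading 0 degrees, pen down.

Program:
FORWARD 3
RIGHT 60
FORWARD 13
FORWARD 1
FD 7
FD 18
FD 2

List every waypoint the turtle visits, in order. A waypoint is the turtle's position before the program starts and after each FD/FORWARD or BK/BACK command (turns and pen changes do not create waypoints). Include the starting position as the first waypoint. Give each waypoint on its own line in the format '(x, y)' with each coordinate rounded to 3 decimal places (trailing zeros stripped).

Answer: (0, 0)
(3, 0)
(9.5, -11.258)
(10, -12.124)
(13.5, -18.187)
(22.5, -33.775)
(23.5, -35.507)

Derivation:
Executing turtle program step by step:
Start: pos=(0,0), heading=0, pen down
FD 3: (0,0) -> (3,0) [heading=0, draw]
RT 60: heading 0 -> 300
FD 13: (3,0) -> (9.5,-11.258) [heading=300, draw]
FD 1: (9.5,-11.258) -> (10,-12.124) [heading=300, draw]
FD 7: (10,-12.124) -> (13.5,-18.187) [heading=300, draw]
FD 18: (13.5,-18.187) -> (22.5,-33.775) [heading=300, draw]
FD 2: (22.5,-33.775) -> (23.5,-35.507) [heading=300, draw]
Final: pos=(23.5,-35.507), heading=300, 6 segment(s) drawn
Waypoints (7 total):
(0, 0)
(3, 0)
(9.5, -11.258)
(10, -12.124)
(13.5, -18.187)
(22.5, -33.775)
(23.5, -35.507)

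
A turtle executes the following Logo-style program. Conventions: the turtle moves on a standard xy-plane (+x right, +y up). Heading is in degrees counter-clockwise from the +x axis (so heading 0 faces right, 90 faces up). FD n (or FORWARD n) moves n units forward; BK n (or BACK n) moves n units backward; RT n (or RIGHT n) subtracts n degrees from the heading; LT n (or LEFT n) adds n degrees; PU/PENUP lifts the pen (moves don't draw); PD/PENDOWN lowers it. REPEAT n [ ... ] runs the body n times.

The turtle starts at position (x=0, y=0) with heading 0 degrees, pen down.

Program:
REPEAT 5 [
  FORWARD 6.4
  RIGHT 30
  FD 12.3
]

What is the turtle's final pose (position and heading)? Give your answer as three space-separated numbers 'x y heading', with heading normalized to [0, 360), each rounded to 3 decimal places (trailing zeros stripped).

Answer: 11.943 -66.589 210

Derivation:
Executing turtle program step by step:
Start: pos=(0,0), heading=0, pen down
REPEAT 5 [
  -- iteration 1/5 --
  FD 6.4: (0,0) -> (6.4,0) [heading=0, draw]
  RT 30: heading 0 -> 330
  FD 12.3: (6.4,0) -> (17.052,-6.15) [heading=330, draw]
  -- iteration 2/5 --
  FD 6.4: (17.052,-6.15) -> (22.595,-9.35) [heading=330, draw]
  RT 30: heading 330 -> 300
  FD 12.3: (22.595,-9.35) -> (28.745,-20.002) [heading=300, draw]
  -- iteration 3/5 --
  FD 6.4: (28.745,-20.002) -> (31.945,-25.545) [heading=300, draw]
  RT 30: heading 300 -> 270
  FD 12.3: (31.945,-25.545) -> (31.945,-37.845) [heading=270, draw]
  -- iteration 4/5 --
  FD 6.4: (31.945,-37.845) -> (31.945,-44.245) [heading=270, draw]
  RT 30: heading 270 -> 240
  FD 12.3: (31.945,-44.245) -> (25.795,-54.897) [heading=240, draw]
  -- iteration 5/5 --
  FD 6.4: (25.795,-54.897) -> (22.595,-60.439) [heading=240, draw]
  RT 30: heading 240 -> 210
  FD 12.3: (22.595,-60.439) -> (11.943,-66.589) [heading=210, draw]
]
Final: pos=(11.943,-66.589), heading=210, 10 segment(s) drawn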